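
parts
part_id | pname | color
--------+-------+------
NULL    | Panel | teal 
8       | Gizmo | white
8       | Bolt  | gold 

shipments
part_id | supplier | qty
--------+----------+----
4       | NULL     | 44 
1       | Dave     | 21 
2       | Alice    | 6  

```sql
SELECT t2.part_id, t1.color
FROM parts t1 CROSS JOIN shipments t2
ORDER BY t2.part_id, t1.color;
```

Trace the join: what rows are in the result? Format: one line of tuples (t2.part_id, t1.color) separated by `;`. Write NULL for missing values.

(1, gold); (1, teal); (1, white); (2, gold); (2, teal); (2, white); (4, gold); (4, teal); (4, white)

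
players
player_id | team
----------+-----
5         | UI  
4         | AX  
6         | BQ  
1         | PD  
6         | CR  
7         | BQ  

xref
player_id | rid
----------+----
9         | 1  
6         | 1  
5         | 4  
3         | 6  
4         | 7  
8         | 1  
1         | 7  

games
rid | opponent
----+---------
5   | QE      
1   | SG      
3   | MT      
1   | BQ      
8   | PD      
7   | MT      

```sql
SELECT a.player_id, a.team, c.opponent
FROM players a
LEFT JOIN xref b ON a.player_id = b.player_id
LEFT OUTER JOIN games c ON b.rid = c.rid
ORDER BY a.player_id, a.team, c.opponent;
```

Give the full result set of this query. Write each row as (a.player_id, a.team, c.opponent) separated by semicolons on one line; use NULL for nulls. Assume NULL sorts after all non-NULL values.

Step 1 — a LEFT JOIN b on player_id → 6 row(s).
Then LEFT JOIN `games c` on rid: each of those 6 rows is kept; rows whose b.rid has no match in c get NULL for c's columns.

(1, PD, MT); (4, AX, MT); (5, UI, NULL); (6, BQ, BQ); (6, BQ, SG); (6, CR, BQ); (6, CR, SG); (7, BQ, NULL)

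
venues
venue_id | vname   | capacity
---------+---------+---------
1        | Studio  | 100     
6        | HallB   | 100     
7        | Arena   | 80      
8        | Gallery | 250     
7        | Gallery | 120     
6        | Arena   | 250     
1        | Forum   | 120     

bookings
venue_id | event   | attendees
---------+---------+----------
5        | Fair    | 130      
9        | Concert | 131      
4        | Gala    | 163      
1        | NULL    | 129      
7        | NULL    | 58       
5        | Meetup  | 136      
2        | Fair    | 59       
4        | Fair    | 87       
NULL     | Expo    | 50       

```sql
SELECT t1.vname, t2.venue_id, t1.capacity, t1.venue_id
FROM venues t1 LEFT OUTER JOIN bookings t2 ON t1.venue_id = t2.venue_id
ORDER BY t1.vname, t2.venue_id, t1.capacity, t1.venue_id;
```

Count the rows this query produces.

7

LEFT JOIN keeps every row from `venues`; unmatched rows get NULL for `bookings`'s columns.
Matching on t1.venue_id = t2.venue_id. A NULL in a compared column never satisfies the condition.
- venue_id=1: 1 matching t2 row(s), so 1 row(s) emitted.
- venue_id=6: no t2 row matches, row kept with t2 columns NULL.
- venue_id=7: 1 matching t2 row(s), so 1 row(s) emitted.
- venue_id=8: no t2 row matches, row kept with t2 columns NULL.
- venue_id=7: 1 matching t2 row(s), so 1 row(s) emitted.
- venue_id=6: no t2 row matches, row kept with t2 columns NULL.
- venue_id=1: 1 matching t2 row(s), so 1 row(s) emitted.
Total: 4 matched + 3 padded = 7 rows.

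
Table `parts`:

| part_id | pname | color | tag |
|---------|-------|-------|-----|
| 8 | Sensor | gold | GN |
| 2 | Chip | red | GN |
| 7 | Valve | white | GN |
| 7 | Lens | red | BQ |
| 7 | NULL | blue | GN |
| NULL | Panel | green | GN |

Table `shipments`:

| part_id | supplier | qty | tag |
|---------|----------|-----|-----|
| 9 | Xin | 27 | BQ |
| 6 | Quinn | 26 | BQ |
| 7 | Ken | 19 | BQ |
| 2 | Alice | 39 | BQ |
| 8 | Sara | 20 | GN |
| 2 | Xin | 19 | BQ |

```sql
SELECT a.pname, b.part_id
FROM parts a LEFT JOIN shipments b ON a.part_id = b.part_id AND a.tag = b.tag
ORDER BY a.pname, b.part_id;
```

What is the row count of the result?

LEFT JOIN keeps every row from `parts`; unmatched rows get NULL for `shipments`'s columns.
Matching on a.part_id = b.part_id AND a.tag = b.tag. A NULL in a compared column never satisfies the condition.
Matched pairs: 2; unmatched a rows kept: 4.
Total: 2 matched + 4 padded = 6 rows.

6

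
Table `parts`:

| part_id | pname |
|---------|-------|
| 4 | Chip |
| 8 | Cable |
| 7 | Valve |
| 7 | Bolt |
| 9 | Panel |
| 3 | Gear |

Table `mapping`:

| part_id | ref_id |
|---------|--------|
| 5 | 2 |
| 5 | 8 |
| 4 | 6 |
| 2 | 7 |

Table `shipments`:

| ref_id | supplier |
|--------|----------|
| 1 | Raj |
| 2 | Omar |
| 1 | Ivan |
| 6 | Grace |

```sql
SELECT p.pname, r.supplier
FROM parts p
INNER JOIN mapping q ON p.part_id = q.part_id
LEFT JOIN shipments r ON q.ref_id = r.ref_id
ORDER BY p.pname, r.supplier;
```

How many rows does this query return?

Step 1 — p INNER JOIN q on part_id → 1 row(s).
Then LEFT JOIN `shipments r` on ref_id: each of those 1 rows is kept; rows whose q.ref_id has no match in r get NULL for r's columns.
Result: 1 row(s).

1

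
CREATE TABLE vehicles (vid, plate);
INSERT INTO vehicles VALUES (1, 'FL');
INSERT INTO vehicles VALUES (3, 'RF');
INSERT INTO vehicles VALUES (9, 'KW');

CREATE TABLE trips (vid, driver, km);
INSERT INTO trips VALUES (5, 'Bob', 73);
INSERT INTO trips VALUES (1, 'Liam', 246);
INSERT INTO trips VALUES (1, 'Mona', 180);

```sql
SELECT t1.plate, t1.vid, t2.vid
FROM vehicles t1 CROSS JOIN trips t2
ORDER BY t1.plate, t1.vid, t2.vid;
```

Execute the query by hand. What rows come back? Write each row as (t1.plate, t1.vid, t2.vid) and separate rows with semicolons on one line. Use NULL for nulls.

CROSS JOIN pairs every row of `vehicles` with every row of `trips`: 3 × 3 = 9 rows.
After projecting and ordering:
t1.plate | t1.vid | t2.vid
FL | 1 | 1
FL | 1 | 1
FL | 1 | 5
KW | 9 | 1
KW | 9 | 1
KW | 9 | 5
RF | 3 | 1
RF | 3 | 1
RF | 3 | 5

(FL, 1, 1); (FL, 1, 1); (FL, 1, 5); (KW, 9, 1); (KW, 9, 1); (KW, 9, 5); (RF, 3, 1); (RF, 3, 1); (RF, 3, 5)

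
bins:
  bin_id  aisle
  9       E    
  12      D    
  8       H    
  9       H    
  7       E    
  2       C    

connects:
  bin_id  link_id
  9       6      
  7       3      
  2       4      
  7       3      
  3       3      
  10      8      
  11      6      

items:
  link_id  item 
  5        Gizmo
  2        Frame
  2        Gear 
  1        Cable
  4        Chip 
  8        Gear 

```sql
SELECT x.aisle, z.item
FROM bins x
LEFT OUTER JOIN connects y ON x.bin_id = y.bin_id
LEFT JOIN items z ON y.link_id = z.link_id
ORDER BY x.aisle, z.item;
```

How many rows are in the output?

7

Joins associate left-to-right: bins LEFT JOIN connects on bin_id gives 7 intermediate row(s).
Then LEFT JOIN `items z` on link_id: each of those 7 rows is kept; rows whose y.link_id has no match in z get NULL for z's columns.
Result: 7 row(s).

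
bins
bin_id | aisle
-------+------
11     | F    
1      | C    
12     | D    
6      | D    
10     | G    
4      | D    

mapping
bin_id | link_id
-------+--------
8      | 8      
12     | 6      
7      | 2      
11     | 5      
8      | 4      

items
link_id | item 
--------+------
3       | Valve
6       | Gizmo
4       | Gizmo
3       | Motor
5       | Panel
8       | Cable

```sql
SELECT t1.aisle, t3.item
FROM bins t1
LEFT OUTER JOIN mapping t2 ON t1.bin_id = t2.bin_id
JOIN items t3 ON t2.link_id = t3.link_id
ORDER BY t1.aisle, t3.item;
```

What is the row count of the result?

Joins associate left-to-right: bins LEFT JOIN mapping on bin_id gives 6 intermediate row(s).
Then INNER JOIN `items t3` on link_id: keep only rows whose t2.link_id appears in t3.
Result: 2 row(s).

2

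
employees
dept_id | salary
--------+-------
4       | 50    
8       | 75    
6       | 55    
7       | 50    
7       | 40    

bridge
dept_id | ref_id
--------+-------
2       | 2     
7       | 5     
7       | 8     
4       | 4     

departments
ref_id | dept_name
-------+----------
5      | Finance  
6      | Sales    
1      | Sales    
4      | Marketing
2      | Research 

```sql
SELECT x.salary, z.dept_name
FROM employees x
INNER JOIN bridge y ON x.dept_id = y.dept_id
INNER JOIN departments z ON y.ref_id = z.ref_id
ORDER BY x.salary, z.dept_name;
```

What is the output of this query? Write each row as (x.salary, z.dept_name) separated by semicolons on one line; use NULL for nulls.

Joins associate left-to-right: employees INNER JOIN bridge on dept_id gives 5 intermediate row(s).
Then INNER JOIN `departments z` on ref_id: keep only rows whose y.ref_id appears in z.

(40, Finance); (50, Finance); (50, Marketing)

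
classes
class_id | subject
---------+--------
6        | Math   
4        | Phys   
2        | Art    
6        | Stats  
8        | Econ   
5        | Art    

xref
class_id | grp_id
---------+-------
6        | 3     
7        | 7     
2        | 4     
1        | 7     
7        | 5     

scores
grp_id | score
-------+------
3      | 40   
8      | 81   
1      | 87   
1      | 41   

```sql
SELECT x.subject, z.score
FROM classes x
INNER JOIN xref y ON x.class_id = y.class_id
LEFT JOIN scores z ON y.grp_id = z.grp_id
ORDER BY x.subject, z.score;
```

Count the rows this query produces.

3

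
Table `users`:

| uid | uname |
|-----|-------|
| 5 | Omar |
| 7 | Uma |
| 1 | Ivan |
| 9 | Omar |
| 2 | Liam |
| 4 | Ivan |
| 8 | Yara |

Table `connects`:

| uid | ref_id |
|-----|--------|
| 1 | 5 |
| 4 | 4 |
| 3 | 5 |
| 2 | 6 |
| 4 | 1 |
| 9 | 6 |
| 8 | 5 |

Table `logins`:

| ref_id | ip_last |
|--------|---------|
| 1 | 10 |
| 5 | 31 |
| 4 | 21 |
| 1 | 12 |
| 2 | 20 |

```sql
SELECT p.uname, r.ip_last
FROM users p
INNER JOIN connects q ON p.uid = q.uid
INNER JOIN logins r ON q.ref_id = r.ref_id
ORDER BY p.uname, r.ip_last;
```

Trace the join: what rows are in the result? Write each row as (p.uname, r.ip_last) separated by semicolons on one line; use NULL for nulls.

(Ivan, 10); (Ivan, 12); (Ivan, 21); (Ivan, 31); (Yara, 31)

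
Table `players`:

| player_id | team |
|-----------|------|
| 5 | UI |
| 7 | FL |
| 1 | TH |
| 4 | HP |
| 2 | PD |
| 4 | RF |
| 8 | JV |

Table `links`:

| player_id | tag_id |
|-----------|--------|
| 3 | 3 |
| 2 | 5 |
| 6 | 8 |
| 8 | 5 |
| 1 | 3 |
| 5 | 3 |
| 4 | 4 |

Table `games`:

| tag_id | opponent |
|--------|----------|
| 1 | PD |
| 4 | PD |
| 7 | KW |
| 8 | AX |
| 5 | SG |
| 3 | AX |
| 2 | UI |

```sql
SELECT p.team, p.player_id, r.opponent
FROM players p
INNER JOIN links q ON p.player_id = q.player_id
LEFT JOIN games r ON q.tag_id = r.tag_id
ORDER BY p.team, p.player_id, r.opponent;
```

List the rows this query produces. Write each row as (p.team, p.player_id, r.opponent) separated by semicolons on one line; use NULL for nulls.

Step 1 — p INNER JOIN q on player_id → 6 row(s).
Then LEFT JOIN `games r` on tag_id: each of those 6 rows is kept; rows whose q.tag_id has no match in r get NULL for r's columns.

(HP, 4, PD); (JV, 8, SG); (PD, 2, SG); (RF, 4, PD); (TH, 1, AX); (UI, 5, AX)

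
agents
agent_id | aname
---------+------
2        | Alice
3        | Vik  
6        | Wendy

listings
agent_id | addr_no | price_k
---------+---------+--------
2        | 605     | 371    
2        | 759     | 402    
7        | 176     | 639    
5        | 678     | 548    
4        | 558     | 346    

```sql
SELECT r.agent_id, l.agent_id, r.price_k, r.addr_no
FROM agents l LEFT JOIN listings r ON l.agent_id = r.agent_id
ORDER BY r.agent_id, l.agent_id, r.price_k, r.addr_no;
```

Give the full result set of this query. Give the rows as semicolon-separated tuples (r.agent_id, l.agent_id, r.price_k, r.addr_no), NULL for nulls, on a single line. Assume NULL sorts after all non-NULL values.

(2, 2, 371, 605); (2, 2, 402, 759); (NULL, 3, NULL, NULL); (NULL, 6, NULL, NULL)

LEFT JOIN keeps every row from `agents`; unmatched rows get NULL for `listings`'s columns.
Matching on l.agent_id = r.agent_id.
- l[0] agent_id=2 → 2 match(es) in r → 2 row(s).
- l[1] agent_id=3 → no match; kept with NULLs on the r side.
- l[2] agent_id=6 → no match; kept with NULLs on the r side.
After projecting and ordering:
r.agent_id | l.agent_id | r.price_k | r.addr_no
2 | 2 | 371 | 605
2 | 2 | 402 | 759
NULL | 3 | NULL | NULL
NULL | 6 | NULL | NULL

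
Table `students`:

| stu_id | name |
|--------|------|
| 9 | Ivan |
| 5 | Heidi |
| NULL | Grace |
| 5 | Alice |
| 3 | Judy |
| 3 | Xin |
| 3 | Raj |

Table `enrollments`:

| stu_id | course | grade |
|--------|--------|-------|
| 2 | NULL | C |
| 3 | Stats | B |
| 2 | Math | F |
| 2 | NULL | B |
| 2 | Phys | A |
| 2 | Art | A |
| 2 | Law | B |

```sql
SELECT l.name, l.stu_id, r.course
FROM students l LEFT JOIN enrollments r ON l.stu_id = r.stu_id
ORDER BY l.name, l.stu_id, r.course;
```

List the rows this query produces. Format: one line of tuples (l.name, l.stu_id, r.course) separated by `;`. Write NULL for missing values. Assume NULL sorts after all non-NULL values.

(Alice, 5, NULL); (Grace, NULL, NULL); (Heidi, 5, NULL); (Ivan, 9, NULL); (Judy, 3, Stats); (Raj, 3, Stats); (Xin, 3, Stats)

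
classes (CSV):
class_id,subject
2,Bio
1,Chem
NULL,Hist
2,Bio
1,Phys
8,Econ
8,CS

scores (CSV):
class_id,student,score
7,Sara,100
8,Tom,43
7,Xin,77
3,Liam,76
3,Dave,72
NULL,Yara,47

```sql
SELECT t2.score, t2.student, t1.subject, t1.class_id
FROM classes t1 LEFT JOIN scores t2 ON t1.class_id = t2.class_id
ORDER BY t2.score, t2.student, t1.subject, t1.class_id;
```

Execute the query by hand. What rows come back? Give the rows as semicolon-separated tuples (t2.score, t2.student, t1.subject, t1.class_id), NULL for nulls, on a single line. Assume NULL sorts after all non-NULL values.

(43, Tom, CS, 8); (43, Tom, Econ, 8); (NULL, NULL, Bio, 2); (NULL, NULL, Bio, 2); (NULL, NULL, Chem, 1); (NULL, NULL, Hist, NULL); (NULL, NULL, Phys, 1)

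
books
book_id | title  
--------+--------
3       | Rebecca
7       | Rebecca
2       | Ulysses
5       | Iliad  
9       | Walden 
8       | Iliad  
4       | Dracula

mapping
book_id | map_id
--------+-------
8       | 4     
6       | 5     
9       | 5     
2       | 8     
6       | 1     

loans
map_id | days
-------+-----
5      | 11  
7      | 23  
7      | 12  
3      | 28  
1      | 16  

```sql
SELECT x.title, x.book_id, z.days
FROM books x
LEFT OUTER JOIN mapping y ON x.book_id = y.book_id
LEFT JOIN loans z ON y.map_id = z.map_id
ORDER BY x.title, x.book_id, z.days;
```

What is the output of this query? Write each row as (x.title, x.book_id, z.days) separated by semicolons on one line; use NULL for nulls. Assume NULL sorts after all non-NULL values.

(Dracula, 4, NULL); (Iliad, 5, NULL); (Iliad, 8, NULL); (Rebecca, 3, NULL); (Rebecca, 7, NULL); (Ulysses, 2, NULL); (Walden, 9, 11)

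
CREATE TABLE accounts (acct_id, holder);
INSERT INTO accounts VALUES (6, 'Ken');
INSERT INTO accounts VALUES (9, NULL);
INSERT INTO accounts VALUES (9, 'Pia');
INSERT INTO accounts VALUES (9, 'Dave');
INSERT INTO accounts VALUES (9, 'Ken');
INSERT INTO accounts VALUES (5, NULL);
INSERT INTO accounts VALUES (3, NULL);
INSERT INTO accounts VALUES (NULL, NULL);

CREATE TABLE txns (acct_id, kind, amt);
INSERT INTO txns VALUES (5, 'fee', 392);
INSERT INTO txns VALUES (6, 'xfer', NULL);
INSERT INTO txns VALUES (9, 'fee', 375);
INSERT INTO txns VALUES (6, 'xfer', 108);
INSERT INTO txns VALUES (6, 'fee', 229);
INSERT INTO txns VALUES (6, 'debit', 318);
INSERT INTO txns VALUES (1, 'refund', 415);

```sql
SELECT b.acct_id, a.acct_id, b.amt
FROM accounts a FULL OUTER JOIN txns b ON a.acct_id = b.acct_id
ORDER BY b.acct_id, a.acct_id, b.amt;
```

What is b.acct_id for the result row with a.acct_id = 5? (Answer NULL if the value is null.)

5

FULL OUTER JOIN keeps every row from both sides; unmatched rows get NULL for the other side's columns.
Matching on a.acct_id = b.acct_id. A NULL in a compared column never satisfies the condition.
- a row (acct_id=6): matches 4 b row(s) → 4 output row(s).
- a row (acct_id=9): matches 1 b row(s) → 1 output row(s).
- a row (acct_id=9): matches 1 b row(s) → 1 output row(s).
- a row (acct_id=9): matches 1 b row(s) → 1 output row(s).
- a row (acct_id=9): matches 1 b row(s) → 1 output row(s).
- a row (acct_id=5): matches 1 b row(s) → 1 output row(s).
- a row (acct_id=3): no match → kept, b columns NULL.
- a row (acct_id=NULL): no match → kept, b columns NULL.
- 1 b row(s) had no a match → kept, a columns NULL.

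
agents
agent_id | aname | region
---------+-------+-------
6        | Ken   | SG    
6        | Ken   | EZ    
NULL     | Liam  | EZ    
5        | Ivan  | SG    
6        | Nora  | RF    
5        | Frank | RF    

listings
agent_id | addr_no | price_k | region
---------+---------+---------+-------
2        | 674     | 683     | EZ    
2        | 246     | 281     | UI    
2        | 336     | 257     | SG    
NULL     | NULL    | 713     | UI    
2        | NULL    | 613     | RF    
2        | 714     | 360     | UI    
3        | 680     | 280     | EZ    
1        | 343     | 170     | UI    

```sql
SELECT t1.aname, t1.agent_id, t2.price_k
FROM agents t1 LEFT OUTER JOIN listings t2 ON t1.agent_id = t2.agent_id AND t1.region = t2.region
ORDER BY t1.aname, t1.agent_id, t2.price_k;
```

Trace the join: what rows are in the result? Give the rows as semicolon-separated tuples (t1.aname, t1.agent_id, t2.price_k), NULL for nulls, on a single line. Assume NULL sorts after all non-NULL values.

(Frank, 5, NULL); (Ivan, 5, NULL); (Ken, 6, NULL); (Ken, 6, NULL); (Liam, NULL, NULL); (Nora, 6, NULL)

LEFT JOIN keeps every row from `agents`; unmatched rows get NULL for `listings`'s columns.
Matching on t1.agent_id = t2.agent_id AND t1.region = t2.region. A NULL in a compared column never satisfies the condition.
Matched pairs: 0; unmatched t1 rows kept: 6.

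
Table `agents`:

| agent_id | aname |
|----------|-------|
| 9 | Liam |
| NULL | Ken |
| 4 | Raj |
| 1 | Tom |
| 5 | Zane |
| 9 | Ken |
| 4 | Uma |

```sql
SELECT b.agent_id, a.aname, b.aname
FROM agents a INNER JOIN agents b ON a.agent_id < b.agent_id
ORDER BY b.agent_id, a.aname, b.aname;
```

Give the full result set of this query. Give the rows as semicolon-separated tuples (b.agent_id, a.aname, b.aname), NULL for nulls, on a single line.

INNER JOIN keeps only pairs where the ON condition holds.
Matching on a.agent_id < b.agent_id. A NULL in a compared column never satisfies the condition.
- a[0] agent_id=9 → no match; dropped.
- a[1] agent_id=NULL → no match; dropped.
- a[2] agent_id=4 → 3 match(es) in b → 3 row(s).
- a[3] agent_id=1 → 5 match(es) in b → 5 row(s).
- a[4] agent_id=5 → 2 match(es) in b → 2 row(s).
- a[5] agent_id=9 → no match; dropped.
- a[6] agent_id=4 → 3 match(es) in b → 3 row(s).

(4, Tom, Raj); (4, Tom, Uma); (5, Raj, Zane); (5, Tom, Zane); (5, Uma, Zane); (9, Raj, Ken); (9, Raj, Liam); (9, Tom, Ken); (9, Tom, Liam); (9, Uma, Ken); (9, Uma, Liam); (9, Zane, Ken); (9, Zane, Liam)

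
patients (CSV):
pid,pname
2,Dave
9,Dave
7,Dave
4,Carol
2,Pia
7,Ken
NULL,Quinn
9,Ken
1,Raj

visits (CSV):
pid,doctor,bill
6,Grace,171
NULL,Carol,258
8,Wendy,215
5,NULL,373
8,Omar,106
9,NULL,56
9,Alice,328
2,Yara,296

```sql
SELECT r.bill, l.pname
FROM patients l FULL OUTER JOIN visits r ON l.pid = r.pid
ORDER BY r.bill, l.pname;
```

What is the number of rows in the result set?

16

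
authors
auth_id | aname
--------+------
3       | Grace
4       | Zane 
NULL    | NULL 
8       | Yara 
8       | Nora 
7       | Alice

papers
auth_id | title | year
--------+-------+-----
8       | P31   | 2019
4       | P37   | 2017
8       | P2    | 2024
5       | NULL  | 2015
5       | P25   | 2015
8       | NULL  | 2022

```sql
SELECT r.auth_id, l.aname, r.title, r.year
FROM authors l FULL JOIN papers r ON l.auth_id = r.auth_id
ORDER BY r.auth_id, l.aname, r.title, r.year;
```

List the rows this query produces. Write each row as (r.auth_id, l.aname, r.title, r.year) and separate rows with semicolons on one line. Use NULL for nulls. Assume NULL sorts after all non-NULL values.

(4, Zane, P37, 2017); (5, NULL, P25, 2015); (5, NULL, NULL, 2015); (8, Nora, P2, 2024); (8, Nora, P31, 2019); (8, Nora, NULL, 2022); (8, Yara, P2, 2024); (8, Yara, P31, 2019); (8, Yara, NULL, 2022); (NULL, Alice, NULL, NULL); (NULL, Grace, NULL, NULL); (NULL, NULL, NULL, NULL)

FULL OUTER JOIN keeps every row from both sides; unmatched rows get NULL for the other side's columns.
Matching on l.auth_id = r.auth_id. A NULL in a compared column never satisfies the condition.
Matched pairs: 7; unmatched l rows kept: 3; unmatched r rows kept: 2.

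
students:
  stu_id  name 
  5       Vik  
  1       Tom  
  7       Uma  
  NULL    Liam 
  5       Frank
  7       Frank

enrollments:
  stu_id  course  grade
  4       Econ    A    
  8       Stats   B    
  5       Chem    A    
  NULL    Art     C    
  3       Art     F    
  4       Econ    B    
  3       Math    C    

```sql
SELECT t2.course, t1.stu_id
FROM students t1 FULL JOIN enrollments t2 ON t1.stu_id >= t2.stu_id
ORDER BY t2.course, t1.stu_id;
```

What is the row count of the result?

24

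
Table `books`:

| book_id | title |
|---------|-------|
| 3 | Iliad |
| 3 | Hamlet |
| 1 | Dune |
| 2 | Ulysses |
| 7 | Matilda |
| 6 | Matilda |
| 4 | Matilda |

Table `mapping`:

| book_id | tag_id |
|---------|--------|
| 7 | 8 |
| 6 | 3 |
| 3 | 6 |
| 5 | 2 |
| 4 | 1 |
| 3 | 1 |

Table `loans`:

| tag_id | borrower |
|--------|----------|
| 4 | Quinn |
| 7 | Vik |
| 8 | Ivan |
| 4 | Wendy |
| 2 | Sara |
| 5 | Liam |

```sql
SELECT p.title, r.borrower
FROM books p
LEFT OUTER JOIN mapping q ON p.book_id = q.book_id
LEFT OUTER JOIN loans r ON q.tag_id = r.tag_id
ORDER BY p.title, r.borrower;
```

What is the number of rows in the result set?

9

Joins associate left-to-right: books LEFT JOIN mapping on book_id gives 9 intermediate row(s).
Then LEFT JOIN `loans r` on tag_id: each of those 9 rows is kept; rows whose q.tag_id has no match in r get NULL for r's columns.
Result: 9 row(s).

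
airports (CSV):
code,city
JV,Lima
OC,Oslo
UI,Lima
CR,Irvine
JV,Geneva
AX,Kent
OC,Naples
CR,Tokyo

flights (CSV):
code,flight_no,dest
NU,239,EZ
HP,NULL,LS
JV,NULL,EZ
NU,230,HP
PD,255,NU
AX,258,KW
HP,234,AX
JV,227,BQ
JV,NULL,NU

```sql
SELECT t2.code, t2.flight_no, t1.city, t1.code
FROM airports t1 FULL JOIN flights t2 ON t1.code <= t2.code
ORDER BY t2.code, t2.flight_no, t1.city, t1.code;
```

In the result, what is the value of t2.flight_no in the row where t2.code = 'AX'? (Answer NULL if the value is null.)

258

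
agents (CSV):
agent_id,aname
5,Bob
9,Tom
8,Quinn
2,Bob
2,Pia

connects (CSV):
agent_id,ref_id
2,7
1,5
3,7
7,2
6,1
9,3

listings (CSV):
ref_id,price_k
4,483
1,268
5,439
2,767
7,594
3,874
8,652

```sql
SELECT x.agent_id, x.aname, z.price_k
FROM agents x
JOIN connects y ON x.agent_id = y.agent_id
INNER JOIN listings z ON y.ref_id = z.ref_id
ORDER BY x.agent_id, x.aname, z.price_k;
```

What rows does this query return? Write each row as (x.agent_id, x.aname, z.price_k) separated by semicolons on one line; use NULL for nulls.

(2, Bob, 594); (2, Pia, 594); (9, Tom, 874)

Evaluate left to right. First `agents x INNER JOIN connects y` on agent_id: 3 row(s).
Then INNER JOIN `listings z` on ref_id: keep only rows whose y.ref_id appears in z.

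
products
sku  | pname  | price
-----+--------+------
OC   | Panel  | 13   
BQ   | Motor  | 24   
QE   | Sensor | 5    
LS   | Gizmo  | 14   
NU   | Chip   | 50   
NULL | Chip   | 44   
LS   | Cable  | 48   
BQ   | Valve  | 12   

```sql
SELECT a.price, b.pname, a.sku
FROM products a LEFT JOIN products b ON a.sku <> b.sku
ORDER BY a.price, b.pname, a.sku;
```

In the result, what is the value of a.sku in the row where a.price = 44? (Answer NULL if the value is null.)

LEFT JOIN keeps every row from `products a`; unmatched rows get NULL for `products b`'s columns.
Matching on a.sku <> b.sku. A NULL in a compared column never satisfies the condition.
- a (sku=OC) pairs with 6 row(s) of b.
- a (sku=BQ) pairs with 5 row(s) of b.
- a (sku=QE) pairs with 6 row(s) of b.
- a (sku=LS) pairs with 5 row(s) of b.
- a (sku=NU) pairs with 6 row(s) of b.
- a (sku=NULL) has no partner → padded with NULL.
- a (sku=LS) pairs with 5 row(s) of b.
- a (sku=BQ) pairs with 5 row(s) of b.

NULL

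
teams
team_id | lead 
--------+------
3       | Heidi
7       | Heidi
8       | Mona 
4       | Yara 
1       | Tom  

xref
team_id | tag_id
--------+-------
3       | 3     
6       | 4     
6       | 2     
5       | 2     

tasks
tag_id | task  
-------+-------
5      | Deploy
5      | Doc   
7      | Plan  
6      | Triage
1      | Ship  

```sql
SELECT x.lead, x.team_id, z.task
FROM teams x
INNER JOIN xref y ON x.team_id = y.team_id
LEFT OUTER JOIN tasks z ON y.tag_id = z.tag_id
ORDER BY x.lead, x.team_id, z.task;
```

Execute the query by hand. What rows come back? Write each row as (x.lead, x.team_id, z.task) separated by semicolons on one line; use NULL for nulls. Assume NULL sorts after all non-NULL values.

Step 1 — x INNER JOIN y on team_id → 1 row(s).
Then LEFT JOIN `tasks z` on tag_id: each of those 1 rows is kept; rows whose y.tag_id has no match in z get NULL for z's columns.

(Heidi, 3, NULL)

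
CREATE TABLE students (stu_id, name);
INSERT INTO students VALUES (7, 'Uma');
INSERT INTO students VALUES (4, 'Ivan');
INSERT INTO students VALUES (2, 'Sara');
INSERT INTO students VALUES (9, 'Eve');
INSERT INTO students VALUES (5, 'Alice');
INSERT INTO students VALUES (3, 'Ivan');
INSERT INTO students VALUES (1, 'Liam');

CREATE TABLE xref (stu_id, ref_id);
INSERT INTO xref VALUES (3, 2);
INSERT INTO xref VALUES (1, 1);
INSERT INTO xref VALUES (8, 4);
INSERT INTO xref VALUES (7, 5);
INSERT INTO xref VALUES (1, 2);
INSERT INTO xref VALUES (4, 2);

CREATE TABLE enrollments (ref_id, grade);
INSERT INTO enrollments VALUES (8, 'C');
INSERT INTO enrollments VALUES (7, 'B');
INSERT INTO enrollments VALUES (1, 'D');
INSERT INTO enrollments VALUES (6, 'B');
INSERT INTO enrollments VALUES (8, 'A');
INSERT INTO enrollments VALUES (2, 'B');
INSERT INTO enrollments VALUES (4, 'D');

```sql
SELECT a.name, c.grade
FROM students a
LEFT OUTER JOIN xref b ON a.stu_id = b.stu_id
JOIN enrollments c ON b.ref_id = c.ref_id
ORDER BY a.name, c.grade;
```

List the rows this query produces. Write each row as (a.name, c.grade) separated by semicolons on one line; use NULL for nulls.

(Ivan, B); (Ivan, B); (Liam, B); (Liam, D)

Step 1 — a LEFT JOIN b on stu_id → 8 row(s).
Then INNER JOIN `enrollments c` on ref_id: keep only rows whose b.ref_id appears in c.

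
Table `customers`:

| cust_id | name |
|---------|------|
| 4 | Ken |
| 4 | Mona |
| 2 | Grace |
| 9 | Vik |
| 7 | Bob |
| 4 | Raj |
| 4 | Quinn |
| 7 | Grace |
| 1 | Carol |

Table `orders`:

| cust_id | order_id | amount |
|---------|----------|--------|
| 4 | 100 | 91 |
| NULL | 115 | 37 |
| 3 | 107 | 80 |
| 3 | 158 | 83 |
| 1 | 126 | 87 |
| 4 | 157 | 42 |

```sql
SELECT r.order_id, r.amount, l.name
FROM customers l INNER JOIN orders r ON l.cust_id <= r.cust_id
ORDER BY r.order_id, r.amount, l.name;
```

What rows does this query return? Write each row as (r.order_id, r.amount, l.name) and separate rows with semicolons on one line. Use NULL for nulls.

(100, 91, Carol); (100, 91, Grace); (100, 91, Ken); (100, 91, Mona); (100, 91, Quinn); (100, 91, Raj); (107, 80, Carol); (107, 80, Grace); (126, 87, Carol); (157, 42, Carol); (157, 42, Grace); (157, 42, Ken); (157, 42, Mona); (157, 42, Quinn); (157, 42, Raj); (158, 83, Carol); (158, 83, Grace)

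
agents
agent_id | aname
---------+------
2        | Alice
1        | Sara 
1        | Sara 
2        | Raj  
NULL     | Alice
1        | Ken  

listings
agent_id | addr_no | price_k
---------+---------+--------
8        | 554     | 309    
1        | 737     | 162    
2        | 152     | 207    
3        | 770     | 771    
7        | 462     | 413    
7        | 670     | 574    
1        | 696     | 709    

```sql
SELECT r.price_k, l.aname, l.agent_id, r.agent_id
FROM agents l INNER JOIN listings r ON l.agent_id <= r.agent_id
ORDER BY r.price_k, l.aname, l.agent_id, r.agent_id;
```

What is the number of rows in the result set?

INNER JOIN keeps only pairs where the ON condition holds.
Matching on l.agent_id <= r.agent_id. A NULL in a compared column never satisfies the condition.
- agent_id=2: 5 matching r row(s), so 5 row(s) emitted.
- agent_id=1: 7 matching r row(s), so 7 row(s) emitted.
- agent_id=1: 7 matching r row(s), so 7 row(s) emitted.
- agent_id=2: 5 matching r row(s), so 5 row(s) emitted.
- agent_id=NULL: no matching r row, dropped.
- agent_id=1: 7 matching r row(s), so 7 row(s) emitted.
Total: 31 rows.

31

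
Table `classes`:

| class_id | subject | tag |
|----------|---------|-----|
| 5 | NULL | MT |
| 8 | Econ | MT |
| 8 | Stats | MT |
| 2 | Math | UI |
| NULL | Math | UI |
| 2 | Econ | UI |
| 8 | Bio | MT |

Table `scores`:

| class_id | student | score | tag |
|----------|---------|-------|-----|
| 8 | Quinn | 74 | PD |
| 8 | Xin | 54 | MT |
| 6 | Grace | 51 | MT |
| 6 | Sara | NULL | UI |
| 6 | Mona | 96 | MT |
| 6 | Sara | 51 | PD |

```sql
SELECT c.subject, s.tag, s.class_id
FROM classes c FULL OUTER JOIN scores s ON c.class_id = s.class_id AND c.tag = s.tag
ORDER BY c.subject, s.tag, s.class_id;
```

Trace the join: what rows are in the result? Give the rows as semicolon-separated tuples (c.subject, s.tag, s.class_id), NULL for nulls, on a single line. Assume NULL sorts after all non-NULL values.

(Bio, MT, 8); (Econ, MT, 8); (Econ, NULL, NULL); (Math, NULL, NULL); (Math, NULL, NULL); (Stats, MT, 8); (NULL, MT, 6); (NULL, MT, 6); (NULL, PD, 6); (NULL, PD, 8); (NULL, UI, 6); (NULL, NULL, NULL)

FULL OUTER JOIN keeps every row from both sides; unmatched rows get NULL for the other side's columns.
Matching on c.class_id = s.class_id AND c.tag = s.tag. A NULL in a compared column never satisfies the condition.
Matched pairs: 3; unmatched c rows kept: 4; unmatched s rows kept: 5.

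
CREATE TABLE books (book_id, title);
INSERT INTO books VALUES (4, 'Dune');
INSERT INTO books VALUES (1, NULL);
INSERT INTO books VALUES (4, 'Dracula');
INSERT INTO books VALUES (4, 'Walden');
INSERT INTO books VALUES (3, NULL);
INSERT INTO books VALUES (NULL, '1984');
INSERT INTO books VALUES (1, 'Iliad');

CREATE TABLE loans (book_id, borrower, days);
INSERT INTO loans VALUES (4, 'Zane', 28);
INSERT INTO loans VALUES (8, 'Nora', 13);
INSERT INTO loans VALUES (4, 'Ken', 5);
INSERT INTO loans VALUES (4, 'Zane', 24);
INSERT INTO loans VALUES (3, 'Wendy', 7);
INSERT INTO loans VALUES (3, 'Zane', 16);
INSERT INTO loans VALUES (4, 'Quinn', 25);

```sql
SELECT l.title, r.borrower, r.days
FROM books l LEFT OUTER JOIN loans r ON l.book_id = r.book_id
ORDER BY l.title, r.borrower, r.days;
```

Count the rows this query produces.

17

LEFT JOIN keeps every row from `books`; unmatched rows get NULL for `loans`'s columns.
Matching on l.book_id = r.book_id. A NULL in a compared column never satisfies the condition.
Matched pairs: 14; unmatched l rows kept: 3.
Total: 14 matched + 3 padded = 17 rows.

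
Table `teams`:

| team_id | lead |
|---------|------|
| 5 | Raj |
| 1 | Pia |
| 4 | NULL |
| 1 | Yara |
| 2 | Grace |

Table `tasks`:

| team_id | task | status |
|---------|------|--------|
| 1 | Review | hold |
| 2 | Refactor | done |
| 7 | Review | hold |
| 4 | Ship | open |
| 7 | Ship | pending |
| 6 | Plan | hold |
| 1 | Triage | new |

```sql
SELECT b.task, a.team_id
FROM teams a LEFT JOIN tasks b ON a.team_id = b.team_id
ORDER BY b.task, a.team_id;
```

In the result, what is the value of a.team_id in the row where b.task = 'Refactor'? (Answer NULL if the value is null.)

LEFT JOIN keeps every row from `teams`; unmatched rows get NULL for `tasks`'s columns.
Matching on a.team_id = b.team_id.
Matched pairs: 6; unmatched a rows kept: 1.

2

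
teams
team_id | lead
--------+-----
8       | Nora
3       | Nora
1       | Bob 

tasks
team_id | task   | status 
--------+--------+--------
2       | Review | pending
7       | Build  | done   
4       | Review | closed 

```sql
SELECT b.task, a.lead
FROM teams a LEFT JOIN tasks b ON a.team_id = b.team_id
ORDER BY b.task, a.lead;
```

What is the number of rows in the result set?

3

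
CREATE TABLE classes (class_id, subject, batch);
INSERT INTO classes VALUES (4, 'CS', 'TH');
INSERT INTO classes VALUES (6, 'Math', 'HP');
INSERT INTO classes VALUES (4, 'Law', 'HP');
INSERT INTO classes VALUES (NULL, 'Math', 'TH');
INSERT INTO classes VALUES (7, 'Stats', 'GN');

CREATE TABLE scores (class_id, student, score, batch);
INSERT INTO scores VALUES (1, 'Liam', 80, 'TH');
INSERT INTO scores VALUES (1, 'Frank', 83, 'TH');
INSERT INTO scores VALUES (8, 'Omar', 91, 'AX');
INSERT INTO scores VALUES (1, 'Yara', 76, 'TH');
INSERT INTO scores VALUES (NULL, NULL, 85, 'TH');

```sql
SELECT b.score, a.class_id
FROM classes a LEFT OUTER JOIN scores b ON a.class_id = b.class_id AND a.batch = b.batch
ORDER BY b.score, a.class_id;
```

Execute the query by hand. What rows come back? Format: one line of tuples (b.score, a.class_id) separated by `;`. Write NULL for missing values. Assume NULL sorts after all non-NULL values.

LEFT JOIN keeps every row from `classes`; unmatched rows get NULL for `scores`'s columns.
Matching on a.class_id = b.class_id AND a.batch = b.batch. A NULL in a compared column never satisfies the condition.
Matched pairs: 0; unmatched a rows kept: 5.

(NULL, 4); (NULL, 4); (NULL, 6); (NULL, 7); (NULL, NULL)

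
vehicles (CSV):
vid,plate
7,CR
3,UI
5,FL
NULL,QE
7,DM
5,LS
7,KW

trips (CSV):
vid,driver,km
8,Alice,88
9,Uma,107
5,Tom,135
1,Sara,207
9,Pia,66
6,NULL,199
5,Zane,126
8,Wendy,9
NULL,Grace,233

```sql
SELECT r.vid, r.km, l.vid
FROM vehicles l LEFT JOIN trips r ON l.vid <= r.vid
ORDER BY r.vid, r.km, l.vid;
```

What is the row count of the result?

34

LEFT JOIN keeps every row from `vehicles`; unmatched rows get NULL for `trips`'s columns.
Matching on l.vid <= r.vid. A NULL in a compared column never satisfies the condition.
- l row (vid=7): matches 4 r row(s) → 4 output row(s).
- l row (vid=3): matches 7 r row(s) → 7 output row(s).
- l row (vid=5): matches 7 r row(s) → 7 output row(s).
- l row (vid=NULL): no match → kept, r columns NULL.
- l row (vid=7): matches 4 r row(s) → 4 output row(s).
- l row (vid=5): matches 7 r row(s) → 7 output row(s).
- l row (vid=7): matches 4 r row(s) → 4 output row(s).
Total: 33 matched + 1 padded = 34 rows.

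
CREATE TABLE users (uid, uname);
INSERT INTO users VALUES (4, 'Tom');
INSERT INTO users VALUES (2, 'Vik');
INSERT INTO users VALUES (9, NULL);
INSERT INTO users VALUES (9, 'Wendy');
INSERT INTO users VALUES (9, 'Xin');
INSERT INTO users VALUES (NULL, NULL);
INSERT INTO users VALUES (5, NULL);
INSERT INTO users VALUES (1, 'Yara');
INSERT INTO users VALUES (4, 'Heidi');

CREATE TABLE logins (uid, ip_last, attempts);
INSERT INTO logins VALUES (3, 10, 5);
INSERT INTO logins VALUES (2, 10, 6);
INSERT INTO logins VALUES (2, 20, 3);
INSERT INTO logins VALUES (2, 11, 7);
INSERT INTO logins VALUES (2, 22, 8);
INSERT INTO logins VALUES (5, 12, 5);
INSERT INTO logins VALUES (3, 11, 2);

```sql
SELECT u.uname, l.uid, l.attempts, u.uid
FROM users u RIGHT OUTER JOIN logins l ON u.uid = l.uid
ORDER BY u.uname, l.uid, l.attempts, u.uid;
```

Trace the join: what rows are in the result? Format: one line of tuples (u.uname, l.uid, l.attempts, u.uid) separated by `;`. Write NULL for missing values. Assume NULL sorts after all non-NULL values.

(Vik, 2, 3, 2); (Vik, 2, 6, 2); (Vik, 2, 7, 2); (Vik, 2, 8, 2); (NULL, 3, 2, NULL); (NULL, 3, 5, NULL); (NULL, 5, 5, 5)

RIGHT JOIN keeps every row from `logins`; unmatched rows get NULL for `users`'s columns.
Matching on u.uid = l.uid. A NULL in a compared column never satisfies the condition.
- u (uid=4) has no partner in l.
- u (uid=2) pairs with 4 row(s) of l.
- u (uid=9) has no partner in l.
- u (uid=9) has no partner in l.
- u (uid=9) has no partner in l.
- u (uid=NULL) has no partner in l.
- u (uid=5) pairs with 1 row(s) of l.
- u (uid=1) has no partner in l.
- u (uid=4) has no partner in l.
- 2 l row(s) had no u match → kept, u columns NULL.
After projecting and ordering:
u.uname | l.uid | l.attempts | u.uid
Vik | 2 | 3 | 2
Vik | 2 | 6 | 2
Vik | 2 | 7 | 2
Vik | 2 | 8 | 2
NULL | 3 | 2 | NULL
NULL | 3 | 5 | NULL
NULL | 5 | 5 | 5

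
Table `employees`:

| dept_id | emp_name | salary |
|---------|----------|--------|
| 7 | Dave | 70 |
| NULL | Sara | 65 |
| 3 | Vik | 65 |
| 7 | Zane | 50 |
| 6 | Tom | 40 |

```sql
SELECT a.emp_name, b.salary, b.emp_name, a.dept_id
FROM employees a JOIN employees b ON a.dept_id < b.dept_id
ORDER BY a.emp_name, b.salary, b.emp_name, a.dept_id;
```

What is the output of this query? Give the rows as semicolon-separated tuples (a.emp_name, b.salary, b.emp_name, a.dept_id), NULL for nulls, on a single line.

INNER JOIN keeps only pairs where the ON condition holds.
Matching on a.dept_id < b.dept_id. A NULL in a compared column never satisfies the condition.
Matched pairs: 5.

(Tom, 50, Zane, 6); (Tom, 70, Dave, 6); (Vik, 40, Tom, 3); (Vik, 50, Zane, 3); (Vik, 70, Dave, 3)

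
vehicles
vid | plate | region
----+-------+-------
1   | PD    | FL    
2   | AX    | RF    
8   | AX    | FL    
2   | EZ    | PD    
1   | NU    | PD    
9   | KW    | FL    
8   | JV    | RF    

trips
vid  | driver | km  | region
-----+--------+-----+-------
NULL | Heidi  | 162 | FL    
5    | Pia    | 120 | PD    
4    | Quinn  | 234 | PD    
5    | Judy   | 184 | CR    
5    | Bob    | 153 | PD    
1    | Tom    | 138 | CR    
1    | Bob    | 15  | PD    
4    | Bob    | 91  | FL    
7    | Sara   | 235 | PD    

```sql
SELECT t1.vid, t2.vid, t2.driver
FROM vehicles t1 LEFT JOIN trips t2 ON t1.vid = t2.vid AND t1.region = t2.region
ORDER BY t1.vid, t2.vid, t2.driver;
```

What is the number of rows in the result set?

LEFT JOIN keeps every row from `vehicles`; unmatched rows get NULL for `trips`'s columns.
Matching on t1.vid = t2.vid AND t1.region = t2.region. A NULL in a compared column never satisfies the condition.
Matched pairs: 1; unmatched t1 rows kept: 6.
Total: 1 matched + 6 padded = 7 rows.

7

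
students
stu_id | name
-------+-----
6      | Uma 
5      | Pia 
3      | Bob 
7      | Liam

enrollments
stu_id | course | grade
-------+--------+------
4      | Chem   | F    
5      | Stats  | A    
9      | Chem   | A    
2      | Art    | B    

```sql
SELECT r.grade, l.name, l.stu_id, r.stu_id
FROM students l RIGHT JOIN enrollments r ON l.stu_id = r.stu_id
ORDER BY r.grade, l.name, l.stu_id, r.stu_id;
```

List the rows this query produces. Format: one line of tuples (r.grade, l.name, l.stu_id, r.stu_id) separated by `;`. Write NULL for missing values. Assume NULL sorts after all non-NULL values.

(A, Pia, 5, 5); (A, NULL, NULL, 9); (B, NULL, NULL, 2); (F, NULL, NULL, 4)

RIGHT JOIN keeps every row from `enrollments`; unmatched rows get NULL for `students`'s columns.
Matching on l.stu_id = r.stu_id.
- l row (stu_id=6): no match.
- l row (stu_id=5): matches 1 r row(s) → 1 output row(s).
- l row (stu_id=3): no match.
- l row (stu_id=7): no match.
- plus 3 unmatched r row(s), each kept with NULL l columns.
After projecting and ordering:
r.grade | l.name | l.stu_id | r.stu_id
A | Pia | 5 | 5
A | NULL | NULL | 9
B | NULL | NULL | 2
F | NULL | NULL | 4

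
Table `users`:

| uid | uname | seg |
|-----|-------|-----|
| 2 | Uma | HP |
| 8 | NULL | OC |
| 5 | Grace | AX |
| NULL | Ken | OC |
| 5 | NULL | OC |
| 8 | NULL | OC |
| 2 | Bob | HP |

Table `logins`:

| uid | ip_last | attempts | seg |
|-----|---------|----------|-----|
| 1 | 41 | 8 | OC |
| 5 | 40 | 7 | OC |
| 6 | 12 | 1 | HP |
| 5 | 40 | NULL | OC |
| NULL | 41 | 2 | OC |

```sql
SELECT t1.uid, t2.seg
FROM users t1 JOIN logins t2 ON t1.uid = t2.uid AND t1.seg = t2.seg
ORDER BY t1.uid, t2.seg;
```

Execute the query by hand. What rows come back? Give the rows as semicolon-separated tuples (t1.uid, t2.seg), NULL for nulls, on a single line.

(5, OC); (5, OC)

INNER JOIN keeps only pairs where the ON condition holds.
Matching on t1.uid = t2.uid AND t1.seg = t2.seg. A NULL in a compared column never satisfies the condition.
- t1 row (uid=2, seg=HP): no match → dropped.
- t1 row (uid=8, seg=OC): no match → dropped.
- t1 row (uid=5, seg=AX): no match → dropped.
- t1 row (uid=NULL, seg=OC): no match → dropped.
- t1 row (uid=5, seg=OC): matches 2 t2 row(s) → 2 output row(s).
- t1 row (uid=8, seg=OC): no match → dropped.
- t1 row (uid=2, seg=HP): no match → dropped.
After projecting and ordering:
t1.uid | t2.seg
5 | OC
5 | OC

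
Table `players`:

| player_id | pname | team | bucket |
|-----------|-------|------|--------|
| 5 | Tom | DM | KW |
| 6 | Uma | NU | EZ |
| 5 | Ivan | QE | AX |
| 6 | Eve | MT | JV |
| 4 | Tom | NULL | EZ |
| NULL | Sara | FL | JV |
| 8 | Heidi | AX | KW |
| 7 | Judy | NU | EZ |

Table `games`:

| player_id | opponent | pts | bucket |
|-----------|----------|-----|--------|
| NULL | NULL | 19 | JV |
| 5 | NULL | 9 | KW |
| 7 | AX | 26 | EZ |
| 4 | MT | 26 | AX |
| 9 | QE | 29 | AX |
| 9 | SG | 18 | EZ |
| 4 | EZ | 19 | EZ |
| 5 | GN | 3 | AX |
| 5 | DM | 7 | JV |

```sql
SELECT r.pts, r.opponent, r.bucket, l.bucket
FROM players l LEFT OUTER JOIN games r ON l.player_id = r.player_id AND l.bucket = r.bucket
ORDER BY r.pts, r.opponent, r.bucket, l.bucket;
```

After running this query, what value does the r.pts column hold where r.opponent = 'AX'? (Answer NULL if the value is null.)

LEFT JOIN keeps every row from `players`; unmatched rows get NULL for `games`'s columns.
Matching on l.player_id = r.player_id AND l.bucket = r.bucket. A NULL in a compared column never satisfies the condition.
- l[0] player_id=5, bucket=KW → 1 match(es) in r → 1 row(s).
- l[1] player_id=6, bucket=EZ → no match; kept with NULLs on the r side.
- l[2] player_id=5, bucket=AX → 1 match(es) in r → 1 row(s).
- l[3] player_id=6, bucket=JV → no match; kept with NULLs on the r side.
- l[4] player_id=4, bucket=EZ → 1 match(es) in r → 1 row(s).
- l[5] player_id=NULL, bucket=JV → no match; kept with NULLs on the r side.
- l[6] player_id=8, bucket=KW → no match; kept with NULLs on the r side.
- l[7] player_id=7, bucket=EZ → 1 match(es) in r → 1 row(s).

26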